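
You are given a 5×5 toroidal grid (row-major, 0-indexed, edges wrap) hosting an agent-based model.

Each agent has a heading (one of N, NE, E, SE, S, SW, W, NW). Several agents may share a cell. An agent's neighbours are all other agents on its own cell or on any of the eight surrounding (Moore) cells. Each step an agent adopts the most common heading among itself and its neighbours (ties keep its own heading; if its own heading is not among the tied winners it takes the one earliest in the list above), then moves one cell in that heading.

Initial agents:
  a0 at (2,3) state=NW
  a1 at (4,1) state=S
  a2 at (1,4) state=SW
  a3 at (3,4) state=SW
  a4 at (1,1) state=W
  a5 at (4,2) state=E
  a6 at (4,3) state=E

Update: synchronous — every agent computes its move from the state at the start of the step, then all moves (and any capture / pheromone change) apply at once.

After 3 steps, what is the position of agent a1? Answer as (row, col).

(2, 1)

t=1: a0@(3,2):SW a1@(0,1):S a2@(2,3):SW a3@(4,3):SW a4@(1,0):W a5@(4,3):E a6@(4,4):E
t=2: a0@(4,1):SW a1@(1,1):S a2@(3,2):SW a3@(0,2):SW a4@(1,4):W a5@(4,4):E a6@(4,0):E
t=3: a0@(0,0):SW a1@(2,1):S a2@(4,1):SW a3@(1,1):SW a4@(1,3):W a5@(4,0):E a6@(4,1):E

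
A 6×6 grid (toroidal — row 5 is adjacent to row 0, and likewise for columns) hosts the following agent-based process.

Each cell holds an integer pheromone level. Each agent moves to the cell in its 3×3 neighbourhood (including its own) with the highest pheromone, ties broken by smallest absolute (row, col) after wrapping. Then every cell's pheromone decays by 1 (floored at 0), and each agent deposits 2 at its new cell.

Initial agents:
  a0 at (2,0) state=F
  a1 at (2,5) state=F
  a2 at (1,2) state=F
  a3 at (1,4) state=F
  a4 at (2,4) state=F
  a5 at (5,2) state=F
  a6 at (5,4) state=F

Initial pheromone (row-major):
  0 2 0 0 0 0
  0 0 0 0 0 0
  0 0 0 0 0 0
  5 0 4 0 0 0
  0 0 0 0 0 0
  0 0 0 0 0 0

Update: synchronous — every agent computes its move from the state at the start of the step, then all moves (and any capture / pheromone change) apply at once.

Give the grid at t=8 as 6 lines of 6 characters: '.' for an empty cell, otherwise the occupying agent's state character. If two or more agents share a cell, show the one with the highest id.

t=1: a0@(3,0) a1@(3,0) a2@(0,1) a3@(0,3) a4@(1,3) a5@(0,1) a6@(0,3) | pheromone: 0 5 0 4 0 0 / 0 0 0 2 0 0 / 0 0 0 0 0 0 / 8 0 3 0 0 0 / 0 0 0 0 0 0 / 0 0 0 0 0 0
t=2: a0@(3,0) a1@(3,0) a2@(0,1) a3@(0,3) a4@(0,3) a5@(0,1) a6@(0,3) | pheromone: 0 8 0 9 0 0 / 0 0 0 1 0 0 / 0 0 0 0 0 0 / 11 0 2 0 0 0 / 0 0 0 0 0 0 / 0 0 0 0 0 0
t=3: a0@(3,0) a1@(3,0) a2@(0,1) a3@(0,3) a4@(0,3) a5@(0,1) a6@(0,3) | pheromone: 0 11 0 14 0 0 / 0 0 0 0 0 0 / 0 0 0 0 0 0 / 14 0 1 0 0 0 / 0 0 0 0 0 0 / 0 0 0 0 0 0
t=4: a0@(3,0) a1@(3,0) a2@(0,1) a3@(0,3) a4@(0,3) a5@(0,1) a6@(0,3) | pheromone: 0 14 0 19 0 0 / 0 0 0 0 0 0 / 0 0 0 0 0 0 / 17 0 0 0 0 0 / 0 0 0 0 0 0 / 0 0 0 0 0 0
t=5: a0@(3,0) a1@(3,0) a2@(0,1) a3@(0,3) a4@(0,3) a5@(0,1) a6@(0,3) | pheromone: 0 17 0 24 0 0 / 0 0 0 0 0 0 / 0 0 0 0 0 0 / 20 0 0 0 0 0 / 0 0 0 0 0 0 / 0 0 0 0 0 0
t=6: a0@(3,0) a1@(3,0) a2@(0,1) a3@(0,3) a4@(0,3) a5@(0,1) a6@(0,3) | pheromone: 0 20 0 29 0 0 / 0 0 0 0 0 0 / 0 0 0 0 0 0 / 23 0 0 0 0 0 / 0 0 0 0 0 0 / 0 0 0 0 0 0
t=7: a0@(3,0) a1@(3,0) a2@(0,1) a3@(0,3) a4@(0,3) a5@(0,1) a6@(0,3) | pheromone: 0 23 0 34 0 0 / 0 0 0 0 0 0 / 0 0 0 0 0 0 / 26 0 0 0 0 0 / 0 0 0 0 0 0 / 0 0 0 0 0 0
t=8: a0@(3,0) a1@(3,0) a2@(0,1) a3@(0,3) a4@(0,3) a5@(0,1) a6@(0,3) | pheromone: 0 26 0 39 0 0 / 0 0 0 0 0 0 / 0 0 0 0 0 0 / 29 0 0 0 0 0 / 0 0 0 0 0 0 / 0 0 0 0 0 0

.F.F..
......
......
F.....
......
......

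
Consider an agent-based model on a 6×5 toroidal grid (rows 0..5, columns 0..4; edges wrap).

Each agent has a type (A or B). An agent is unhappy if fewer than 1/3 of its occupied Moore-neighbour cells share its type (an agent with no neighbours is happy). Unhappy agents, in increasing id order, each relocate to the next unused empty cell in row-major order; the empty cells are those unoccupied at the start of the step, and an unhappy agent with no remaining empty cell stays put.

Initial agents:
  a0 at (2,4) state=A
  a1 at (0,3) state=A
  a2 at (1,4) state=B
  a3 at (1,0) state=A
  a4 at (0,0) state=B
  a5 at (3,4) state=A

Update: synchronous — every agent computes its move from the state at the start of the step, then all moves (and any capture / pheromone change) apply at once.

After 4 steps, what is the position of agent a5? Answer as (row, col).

(3, 4)

t=1: a0@(2,4):A a1@(0,1):A a2@(0,2):B a3@(1,0):A a4@(0,0):B a5@(3,4):A
t=2: a0@(2,4):A a1@(0,1):A a2@(0,3):B a3@(1,0):A a4@(0,4):B a5@(3,4):A
t=3: (unchanged — steady state)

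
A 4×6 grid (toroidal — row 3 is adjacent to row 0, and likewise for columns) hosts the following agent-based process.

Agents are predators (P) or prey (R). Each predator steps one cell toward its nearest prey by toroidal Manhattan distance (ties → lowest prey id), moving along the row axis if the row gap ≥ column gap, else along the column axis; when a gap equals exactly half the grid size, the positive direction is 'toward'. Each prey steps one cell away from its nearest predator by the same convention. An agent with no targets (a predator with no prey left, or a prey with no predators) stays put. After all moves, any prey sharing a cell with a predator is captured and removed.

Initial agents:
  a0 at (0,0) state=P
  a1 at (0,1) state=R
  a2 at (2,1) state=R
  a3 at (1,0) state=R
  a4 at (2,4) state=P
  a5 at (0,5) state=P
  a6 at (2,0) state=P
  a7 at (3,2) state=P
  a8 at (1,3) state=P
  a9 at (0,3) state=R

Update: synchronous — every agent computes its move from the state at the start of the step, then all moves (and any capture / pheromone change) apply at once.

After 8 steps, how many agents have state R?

t=1: a0@(0,1):P a2@(2,2):R a3@(2,0):R a4@(2,5):P a5@(0,0):P a6@(2,1):P a7@(0,2):P a8@(0,3):P a9@(3,3):R
t=2: a0@(1,1):P a2@(2,3):R a3@(2,1):R a4@(2,0):P a5@(1,0):P a6@(2,2):P a7@(1,2):P a8@(3,3):P a9@(2,3):R
t=3: a0@(2,1):P a2@(2,4):R a3@(3,1):R a4@(2,1):P a5@(2,0):P a6@(2,3):P a7@(2,2):P a8@(2,3):P a9@(2,4):R
t=4: a0@(3,1):P a3@(0,1):R a4@(3,1):P a5@(2,5):P a6@(2,4):P a7@(2,3):P a8@(2,4):P
t=5: a0@(0,1):P a3@(1,1):R a4@(0,1):P a5@(3,5):P a6@(2,5):P a7@(3,3):P a8@(2,5):P
t=6: a0@(1,1):P a3@(2,1):R a4@(1,1):P a5@(0,5):P a6@(2,0):P a7@(0,3):P a8@(2,0):P
t=7: a0@(2,1):P a3@(3,1):R a4@(2,1):P a5@(1,5):P a6@(2,1):P a7@(1,3):P a8@(2,1):P
t=8: a0@(3,1):P a3@(0,1):R a4@(3,1):P a5@(2,5):P a6@(3,1):P a7@(2,3):P a8@(3,1):P

1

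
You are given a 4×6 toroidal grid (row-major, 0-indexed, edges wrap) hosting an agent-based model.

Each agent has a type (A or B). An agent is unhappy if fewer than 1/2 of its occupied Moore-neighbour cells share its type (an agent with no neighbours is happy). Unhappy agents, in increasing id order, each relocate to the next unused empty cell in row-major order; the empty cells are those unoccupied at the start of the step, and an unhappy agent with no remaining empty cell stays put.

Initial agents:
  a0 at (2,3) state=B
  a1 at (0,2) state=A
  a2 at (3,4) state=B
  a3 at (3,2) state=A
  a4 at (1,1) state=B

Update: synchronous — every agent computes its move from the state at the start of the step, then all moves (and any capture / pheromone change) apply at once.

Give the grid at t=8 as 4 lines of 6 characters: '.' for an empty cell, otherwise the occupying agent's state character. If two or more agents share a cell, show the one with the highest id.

t=1: a0@(2,3):B a1@(0,2):A a2@(3,4):B a3@(3,2):A a4@(0,0):B
t=2: (unchanged — steady state)

B.A...
......
...B..
..A.B.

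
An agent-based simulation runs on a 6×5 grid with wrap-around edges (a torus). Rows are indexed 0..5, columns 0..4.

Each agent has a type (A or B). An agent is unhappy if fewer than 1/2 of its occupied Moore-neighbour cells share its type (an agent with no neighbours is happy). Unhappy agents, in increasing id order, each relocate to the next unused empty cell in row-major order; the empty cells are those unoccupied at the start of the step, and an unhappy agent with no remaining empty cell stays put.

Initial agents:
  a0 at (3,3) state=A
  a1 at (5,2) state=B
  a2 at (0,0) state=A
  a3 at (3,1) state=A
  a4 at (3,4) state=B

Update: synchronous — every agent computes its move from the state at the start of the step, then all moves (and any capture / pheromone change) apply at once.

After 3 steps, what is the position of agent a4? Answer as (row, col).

(0, 2)

t=1: a0@(0,1):A a1@(5,2):B a2@(0,0):A a3@(3,1):A a4@(0,2):B
t=2: a0@(0,3):A a1@(5,2):B a2@(0,0):A a3@(3,1):A a4@(0,2):B
t=3: a0@(0,1):A a1@(5,2):B a2@(0,0):A a3@(3,1):A a4@(0,2):B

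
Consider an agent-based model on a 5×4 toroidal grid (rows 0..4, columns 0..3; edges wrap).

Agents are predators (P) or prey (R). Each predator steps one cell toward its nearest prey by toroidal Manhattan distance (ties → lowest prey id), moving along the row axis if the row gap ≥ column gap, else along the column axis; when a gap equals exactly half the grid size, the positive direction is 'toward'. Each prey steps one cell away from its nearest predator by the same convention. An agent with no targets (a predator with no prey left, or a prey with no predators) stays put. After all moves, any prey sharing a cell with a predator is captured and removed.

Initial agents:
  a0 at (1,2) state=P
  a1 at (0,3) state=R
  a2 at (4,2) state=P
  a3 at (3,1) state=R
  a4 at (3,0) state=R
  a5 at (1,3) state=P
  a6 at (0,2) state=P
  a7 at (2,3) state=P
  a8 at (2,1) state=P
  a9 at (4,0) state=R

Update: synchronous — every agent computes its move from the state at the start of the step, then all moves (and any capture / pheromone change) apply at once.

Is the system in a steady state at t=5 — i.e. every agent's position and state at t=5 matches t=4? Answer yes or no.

t=1: a0@(0,2):P a1@(4,3):R a2@(0,2):P a3@(4,1):R a4@(4,0):R a5@(0,3):P a6@(0,3):P a7@(1,3):P a8@(3,1):P a9@(4,3):R
t=2: a0@(4,2):P a1@(3,3):R a2@(4,2):P a3@(0,1):R a4@(3,0):R a5@(4,3):P a6@(4,3):P a7@(0,3):P a8@(4,1):P a9@(3,3):R
t=3: a0@(3,2):P a1@(2,3):R a2@(3,2):P a3@(1,1):R a4@(2,0):R a5@(3,3):P a6@(3,3):P a7@(4,3):P a8@(0,1):P a9@(2,3):R
t=4: a0@(2,2):P a1@(1,3):R a2@(2,2):P a3@(2,1):R a4@(1,0):R a5@(2,3):P a6@(2,3):P a7@(3,3):P a8@(1,1):P a9@(1,3):R
t=5: a0@(2,1):P a1@(0,3):R a2@(2,1):P a3@(2,0):R a5@(1,3):P a6@(1,3):P a7@(2,3):P a8@(2,1):P a9@(0,3):R

no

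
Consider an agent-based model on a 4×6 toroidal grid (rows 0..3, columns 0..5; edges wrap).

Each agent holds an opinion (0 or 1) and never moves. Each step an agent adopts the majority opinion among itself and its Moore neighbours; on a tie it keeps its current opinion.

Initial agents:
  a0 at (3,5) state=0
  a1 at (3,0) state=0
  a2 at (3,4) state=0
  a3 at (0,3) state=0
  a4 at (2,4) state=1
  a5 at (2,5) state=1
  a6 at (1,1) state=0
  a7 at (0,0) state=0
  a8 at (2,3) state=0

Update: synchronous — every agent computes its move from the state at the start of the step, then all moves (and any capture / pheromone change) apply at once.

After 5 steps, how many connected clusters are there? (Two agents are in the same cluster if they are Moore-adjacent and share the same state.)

1

t=1: a0@(3,5):0 a1@(3,0):0 a2@(3,4):0 a3@(0,3):0 a4@(2,4):0 a5@(2,5):0 a6@(1,1):0 a7@(0,0):0 a8@(2,3):0
t=2: (unchanged — steady state)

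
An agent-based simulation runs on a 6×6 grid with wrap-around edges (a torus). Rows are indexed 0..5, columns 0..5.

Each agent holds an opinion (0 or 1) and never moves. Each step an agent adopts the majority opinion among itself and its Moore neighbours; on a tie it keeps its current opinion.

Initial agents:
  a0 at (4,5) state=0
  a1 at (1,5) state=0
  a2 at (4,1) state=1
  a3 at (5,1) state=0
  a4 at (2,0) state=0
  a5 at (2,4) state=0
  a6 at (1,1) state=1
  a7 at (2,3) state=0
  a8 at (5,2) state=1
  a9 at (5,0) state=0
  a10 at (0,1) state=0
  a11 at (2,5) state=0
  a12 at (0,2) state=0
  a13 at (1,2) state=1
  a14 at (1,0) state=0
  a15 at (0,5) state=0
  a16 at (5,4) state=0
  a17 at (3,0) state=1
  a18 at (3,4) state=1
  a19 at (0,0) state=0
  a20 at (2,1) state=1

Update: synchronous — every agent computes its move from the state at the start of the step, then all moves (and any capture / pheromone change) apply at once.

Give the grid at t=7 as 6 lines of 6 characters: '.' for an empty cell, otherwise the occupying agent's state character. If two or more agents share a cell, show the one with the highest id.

t=1: a0@(4,5):0 a1@(1,5):0 a2@(4,1):1 a3@(5,1):0 a4@(2,0):0 a5@(2,4):0 a6@(1,1):0 a7@(2,3):0 a8@(5,2):0 a9@(5,0):0 a10@(0,1):0 a11@(2,5):0 a12@(0,2):0 a13@(1,2):1 a14@(1,0):0 a15@(0,5):0 a16@(5,4):0 a17@(3,0):1 a18@(3,4):0 a19@(0,0):0 a20@(2,1):1
t=2: a0@(4,5):0 a1@(1,5):0 a2@(4,1):0 a3@(5,1):0 a4@(2,0):0 a5@(2,4):0 a6@(1,1):0 a7@(2,3):0 a8@(5,2):0 a9@(5,0):0 a10@(0,1):0 a11@(2,5):0 a12@(0,2):0 a13@(1,2):0 a14@(1,0):0 a15@(0,5):0 a16@(5,4):0 a17@(3,0):1 a18@(3,4):0 a19@(0,0):0 a20@(2,1):1
t=3: a0@(4,5):0 a1@(1,5):0 a2@(4,1):0 a3@(5,1):0 a4@(2,0):0 a5@(2,4):0 a6@(1,1):0 a7@(2,3):0 a8@(5,2):0 a9@(5,0):0 a10@(0,1):0 a11@(2,5):0 a12@(0,2):0 a13@(1,2):0 a14@(1,0):0 a15@(0,5):0 a16@(5,4):0 a17@(3,0):0 a18@(3,4):0 a19@(0,0):0 a20@(2,1):0
t=4: (unchanged — steady state)

000..0
000..0
00.000
0...0.
.0...0
000.0.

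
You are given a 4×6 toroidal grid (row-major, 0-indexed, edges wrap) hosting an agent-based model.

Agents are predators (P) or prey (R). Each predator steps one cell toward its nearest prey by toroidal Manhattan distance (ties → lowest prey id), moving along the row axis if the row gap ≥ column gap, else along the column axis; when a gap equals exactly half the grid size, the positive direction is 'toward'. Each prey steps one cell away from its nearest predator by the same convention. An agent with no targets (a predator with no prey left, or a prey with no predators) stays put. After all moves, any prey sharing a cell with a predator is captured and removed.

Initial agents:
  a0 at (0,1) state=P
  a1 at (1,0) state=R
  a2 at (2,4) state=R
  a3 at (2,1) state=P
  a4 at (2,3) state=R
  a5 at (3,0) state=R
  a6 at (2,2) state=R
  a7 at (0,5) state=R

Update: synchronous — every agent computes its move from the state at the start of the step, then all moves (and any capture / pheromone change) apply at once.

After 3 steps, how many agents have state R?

t=1: a0@(1,1):P a1@(2,0):R a2@(2,3):R a3@(2,2):P a4@(2,4):R a5@(2,0):R a6@(2,3):R a7@(0,4):R
t=2: a0@(2,1):P a1@(3,0):R a2@(2,4):R a3@(2,3):P a4@(2,5):R a5@(3,0):R a6@(2,4):R a7@(0,3):R
t=3: a0@(3,1):P a1@(0,0):R a2@(2,5):R a3@(2,4):P a5@(0,0):R a6@(2,5):R a7@(3,3):R

5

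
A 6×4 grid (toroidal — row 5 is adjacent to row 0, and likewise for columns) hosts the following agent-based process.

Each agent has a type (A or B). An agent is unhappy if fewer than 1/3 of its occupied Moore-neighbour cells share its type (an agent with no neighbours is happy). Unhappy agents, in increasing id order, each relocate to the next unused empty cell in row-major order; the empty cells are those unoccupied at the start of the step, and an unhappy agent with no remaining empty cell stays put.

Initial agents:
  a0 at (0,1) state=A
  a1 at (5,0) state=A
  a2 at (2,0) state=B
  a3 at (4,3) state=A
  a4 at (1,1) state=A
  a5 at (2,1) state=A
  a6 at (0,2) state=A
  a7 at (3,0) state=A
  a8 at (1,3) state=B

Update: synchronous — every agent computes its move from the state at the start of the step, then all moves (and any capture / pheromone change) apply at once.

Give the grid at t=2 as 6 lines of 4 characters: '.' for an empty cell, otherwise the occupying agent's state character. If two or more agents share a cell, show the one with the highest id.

t=1: a0@(0,1):A a1@(5,0):A a2@(0,0):B a3@(4,3):A a4@(1,1):A a5@(2,1):A a6@(0,2):A a7@(3,0):A a8@(1,3):B
t=2: a0@(0,1):A a1@(5,0):A a2@(0,3):B a3@(4,3):A a4@(1,1):A a5@(2,1):A a6@(0,2):A a7@(3,0):A a8@(1,3):B

.AAB
.A.B
.A..
A...
...A
A...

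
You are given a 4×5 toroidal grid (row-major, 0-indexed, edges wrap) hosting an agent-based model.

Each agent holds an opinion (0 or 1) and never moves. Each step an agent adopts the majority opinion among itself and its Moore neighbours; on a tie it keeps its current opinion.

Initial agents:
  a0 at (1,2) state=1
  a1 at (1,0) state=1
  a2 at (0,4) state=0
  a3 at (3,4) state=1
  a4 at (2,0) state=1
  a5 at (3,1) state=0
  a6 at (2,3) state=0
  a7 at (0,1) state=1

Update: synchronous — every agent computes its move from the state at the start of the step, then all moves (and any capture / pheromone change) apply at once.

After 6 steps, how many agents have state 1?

t=1: a0@(1,2):1 a1@(1,0):1 a2@(0,4):1 a3@(3,4):1 a4@(2,0):1 a5@(3,1):1 a6@(2,3):1 a7@(0,1):1
t=2: (unchanged — steady state)

8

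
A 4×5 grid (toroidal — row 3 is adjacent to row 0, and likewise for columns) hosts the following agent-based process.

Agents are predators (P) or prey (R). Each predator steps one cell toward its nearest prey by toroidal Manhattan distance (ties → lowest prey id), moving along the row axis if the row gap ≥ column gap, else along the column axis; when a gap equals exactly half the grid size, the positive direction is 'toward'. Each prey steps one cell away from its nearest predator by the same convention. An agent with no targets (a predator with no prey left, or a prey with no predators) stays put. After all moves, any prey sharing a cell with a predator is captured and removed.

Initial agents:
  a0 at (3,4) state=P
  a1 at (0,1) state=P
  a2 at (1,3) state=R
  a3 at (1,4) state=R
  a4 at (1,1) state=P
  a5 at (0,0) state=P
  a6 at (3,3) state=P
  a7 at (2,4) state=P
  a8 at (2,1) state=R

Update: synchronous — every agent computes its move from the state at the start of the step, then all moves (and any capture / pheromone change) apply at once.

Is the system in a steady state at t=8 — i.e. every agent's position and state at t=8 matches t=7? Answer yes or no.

t=1: a0@(0,4):P a1@(1,1):P a4@(2,1):P a5@(1,0):P a6@(0,3):P a7@(1,4):P a8@(3,1):R
t=2: a0@(0,0):P a1@(2,1):P a4@(3,1):P a5@(2,0):P a6@(0,2):P a7@(2,4):P a8@(0,1):R
t=3: a0@(0,1):P a1@(3,1):P a4@(0,1):P a5@(3,0):P a6@(0,1):P a7@(3,4):P a8@(0,2):R
t=4: a0@(0,2):P a1@(0,1):P a4@(0,2):P a5@(3,1):P a6@(0,2):P a7@(3,3):P a8@(0,3):R
t=5: a0@(0,3):P a1@(0,2):P a4@(0,3):P a5@(3,2):P a6@(0,3):P a7@(0,3):P a8@(0,4):R
t=6: a0@(0,4):P a1@(0,3):P a4@(0,4):P a5@(3,3):P a6@(0,4):P a7@(0,4):P a8@(0,0):R
t=7: a0@(0,0):P a1@(0,4):P a4@(0,0):P a5@(3,4):P a6@(0,0):P a7@(0,0):P a8@(0,1):R
t=8: a0@(0,1):P a1@(0,0):P a4@(0,1):P a5@(3,0):P a6@(0,1):P a7@(0,1):P a8@(0,2):R

no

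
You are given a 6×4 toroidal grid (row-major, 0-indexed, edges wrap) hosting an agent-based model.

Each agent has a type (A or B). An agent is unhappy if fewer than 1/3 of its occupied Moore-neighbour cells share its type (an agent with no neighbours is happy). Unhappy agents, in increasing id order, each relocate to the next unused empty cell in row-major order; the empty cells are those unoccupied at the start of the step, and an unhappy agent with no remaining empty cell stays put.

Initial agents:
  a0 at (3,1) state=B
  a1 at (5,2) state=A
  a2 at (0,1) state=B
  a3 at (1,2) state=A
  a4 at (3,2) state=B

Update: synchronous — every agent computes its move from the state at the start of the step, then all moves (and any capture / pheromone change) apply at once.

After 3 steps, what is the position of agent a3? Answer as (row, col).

t=1: a0@(3,1):B a1@(0,0):A a2@(0,2):B a3@(0,3):A a4@(3,2):B
t=2: a0@(3,1):B a1@(0,0):A a2@(0,1):B a3@(0,3):A a4@(3,2):B
t=3: a0@(3,1):B a1@(0,0):A a2@(0,2):B a3@(0,3):A a4@(3,2):B

(0, 3)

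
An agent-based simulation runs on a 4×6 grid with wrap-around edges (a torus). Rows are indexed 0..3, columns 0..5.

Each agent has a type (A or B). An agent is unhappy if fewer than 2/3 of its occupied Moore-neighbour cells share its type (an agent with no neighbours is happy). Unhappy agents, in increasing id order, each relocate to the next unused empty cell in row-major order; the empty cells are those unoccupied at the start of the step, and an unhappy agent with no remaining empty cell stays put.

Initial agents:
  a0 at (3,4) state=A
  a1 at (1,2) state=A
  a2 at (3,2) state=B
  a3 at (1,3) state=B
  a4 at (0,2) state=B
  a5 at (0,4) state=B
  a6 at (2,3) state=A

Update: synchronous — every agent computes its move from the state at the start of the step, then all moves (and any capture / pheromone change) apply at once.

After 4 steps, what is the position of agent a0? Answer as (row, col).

t=1: a0@(0,0):A a1@(0,1):A a2@(0,3):B a3@(0,5):B a4@(0,2):B a5@(1,0):B a6@(1,1):A
t=2: a0@(0,4):A a1@(1,2):A a2@(0,3):B a3@(1,3):B a4@(1,4):B a5@(1,5):B a6@(2,0):A
t=3: a0@(0,0):A a1@(0,1):A a2@(0,2):B a3@(0,5):B a4@(1,4):B a5@(1,0):B a6@(1,1):A
t=4: a0@(0,3):A a1@(0,4):A a2@(1,2):B a3@(0,5):B a4@(1,4):B a5@(1,3):B a6@(1,5):A

(0, 3)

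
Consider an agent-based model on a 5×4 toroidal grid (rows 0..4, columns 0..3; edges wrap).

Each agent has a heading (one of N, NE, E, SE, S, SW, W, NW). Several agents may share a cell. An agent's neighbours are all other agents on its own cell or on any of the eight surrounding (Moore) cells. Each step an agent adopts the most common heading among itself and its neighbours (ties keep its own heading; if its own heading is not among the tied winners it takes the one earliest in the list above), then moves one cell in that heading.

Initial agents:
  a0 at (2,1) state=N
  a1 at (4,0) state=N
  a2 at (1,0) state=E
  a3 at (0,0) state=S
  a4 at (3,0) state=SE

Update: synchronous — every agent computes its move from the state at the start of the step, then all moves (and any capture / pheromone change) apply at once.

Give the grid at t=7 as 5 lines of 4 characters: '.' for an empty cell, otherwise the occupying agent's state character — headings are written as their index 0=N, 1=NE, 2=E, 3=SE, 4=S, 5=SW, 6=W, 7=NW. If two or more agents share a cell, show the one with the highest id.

00..
0...
0...
....
....

t=1: a0@(1,1):N a1@(3,0):N a2@(1,1):E a3@(1,0):S a4@(2,0):N
t=2: a0@(0,1):N a1@(2,0):N a2@(0,1):N a3@(0,0):N a4@(1,0):N
t=3: a0@(4,1):N a1@(1,0):N a2@(4,1):N a3@(4,0):N a4@(0,0):N
t=4: a0@(3,1):N a1@(0,0):N a2@(3,1):N a3@(3,0):N a4@(4,0):N
t=5: a0@(2,1):N a1@(4,0):N a2@(2,1):N a3@(2,0):N a4@(3,0):N
t=6: a0@(1,1):N a1@(3,0):N a2@(1,1):N a3@(1,0):N a4@(2,0):N
t=7: a0@(0,1):N a1@(2,0):N a2@(0,1):N a3@(0,0):N a4@(1,0):N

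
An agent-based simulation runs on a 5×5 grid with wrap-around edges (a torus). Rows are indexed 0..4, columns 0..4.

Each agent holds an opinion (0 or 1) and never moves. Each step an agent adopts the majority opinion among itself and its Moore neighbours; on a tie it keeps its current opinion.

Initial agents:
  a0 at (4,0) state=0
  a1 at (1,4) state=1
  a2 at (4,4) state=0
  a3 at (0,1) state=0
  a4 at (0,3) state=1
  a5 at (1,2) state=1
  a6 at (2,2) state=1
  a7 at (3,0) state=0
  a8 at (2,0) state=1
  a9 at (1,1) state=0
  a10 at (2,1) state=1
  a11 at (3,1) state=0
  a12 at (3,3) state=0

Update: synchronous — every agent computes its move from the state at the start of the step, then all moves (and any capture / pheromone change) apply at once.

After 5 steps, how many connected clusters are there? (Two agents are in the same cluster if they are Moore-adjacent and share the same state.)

t=1: a0@(4,0):0 a1@(1,4):1 a2@(4,4):0 a3@(0,1):0 a4@(0,3):1 a5@(1,2):1 a6@(2,2):1 a7@(3,0):0 a8@(2,0):1 a9@(1,1):1 a10@(2,1):1 a11@(3,1):0 a12@(3,3):0
t=2: (unchanged — steady state)

2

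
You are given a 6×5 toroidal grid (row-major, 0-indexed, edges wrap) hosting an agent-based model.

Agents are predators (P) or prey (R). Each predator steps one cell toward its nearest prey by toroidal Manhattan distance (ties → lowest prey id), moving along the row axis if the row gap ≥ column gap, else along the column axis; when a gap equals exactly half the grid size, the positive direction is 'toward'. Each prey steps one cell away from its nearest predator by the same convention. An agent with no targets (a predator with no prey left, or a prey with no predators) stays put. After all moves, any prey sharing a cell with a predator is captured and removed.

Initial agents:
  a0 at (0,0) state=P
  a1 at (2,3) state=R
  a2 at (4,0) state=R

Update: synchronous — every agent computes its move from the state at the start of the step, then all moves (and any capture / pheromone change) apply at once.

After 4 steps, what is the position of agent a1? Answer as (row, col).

(0, 3)

t=1: a0@(5,0):P a1@(3,3):R a2@(3,0):R
t=2: a0@(4,0):P a1@(2,3):R a2@(2,0):R
t=3: a0@(3,0):P a1@(1,3):R a2@(1,0):R
t=4: a0@(2,0):P a1@(0,3):R a2@(0,0):R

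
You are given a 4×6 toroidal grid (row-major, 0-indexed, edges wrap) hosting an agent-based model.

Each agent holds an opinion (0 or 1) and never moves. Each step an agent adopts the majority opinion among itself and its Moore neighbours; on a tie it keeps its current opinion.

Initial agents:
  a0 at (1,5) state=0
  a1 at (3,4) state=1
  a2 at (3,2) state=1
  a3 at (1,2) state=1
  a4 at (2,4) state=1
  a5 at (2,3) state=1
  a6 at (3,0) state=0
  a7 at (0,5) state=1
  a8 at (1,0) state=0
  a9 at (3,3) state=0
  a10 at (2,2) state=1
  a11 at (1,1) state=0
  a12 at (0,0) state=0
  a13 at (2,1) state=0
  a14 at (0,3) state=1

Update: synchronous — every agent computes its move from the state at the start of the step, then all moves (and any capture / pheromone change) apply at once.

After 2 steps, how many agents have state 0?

7

t=1: a0@(1,5):0 a1@(3,4):1 a2@(3,2):1 a3@(1,2):1 a4@(2,4):1 a5@(2,3):1 a6@(3,0):0 a7@(0,5):0 a8@(1,0):0 a9@(3,3):1 a10@(2,2):1 a11@(1,1):0 a12@(0,0):0 a13@(2,1):0 a14@(0,3):1
t=2: (unchanged — steady state)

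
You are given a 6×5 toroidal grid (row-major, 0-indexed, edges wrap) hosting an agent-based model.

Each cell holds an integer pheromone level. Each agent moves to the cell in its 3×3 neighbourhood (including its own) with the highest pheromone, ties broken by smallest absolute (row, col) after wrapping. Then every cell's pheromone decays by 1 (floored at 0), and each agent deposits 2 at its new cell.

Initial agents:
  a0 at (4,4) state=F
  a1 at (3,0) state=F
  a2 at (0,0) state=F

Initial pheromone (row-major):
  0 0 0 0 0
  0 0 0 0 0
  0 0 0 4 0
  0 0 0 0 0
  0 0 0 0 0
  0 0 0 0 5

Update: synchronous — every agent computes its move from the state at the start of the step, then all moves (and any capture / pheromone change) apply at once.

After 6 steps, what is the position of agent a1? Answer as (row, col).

t=1: a0@(5,4) a1@(2,0) a2@(5,4) | pheromone: 0 0 0 0 0 / 0 0 0 0 0 / 2 0 0 3 0 / 0 0 0 0 0 / 0 0 0 0 0 / 0 0 0 0 8
t=2: a0@(5,4) a1@(2,0) a2@(5,4) | pheromone: 0 0 0 0 0 / 0 0 0 0 0 / 3 0 0 2 0 / 0 0 0 0 0 / 0 0 0 0 0 / 0 0 0 0 11
t=3: a0@(5,4) a1@(2,0) a2@(5,4) | pheromone: 0 0 0 0 0 / 0 0 0 0 0 / 4 0 0 1 0 / 0 0 0 0 0 / 0 0 0 0 0 / 0 0 0 0 14
t=4: a0@(5,4) a1@(2,0) a2@(5,4) | pheromone: 0 0 0 0 0 / 0 0 0 0 0 / 5 0 0 0 0 / 0 0 0 0 0 / 0 0 0 0 0 / 0 0 0 0 17
t=5: a0@(5,4) a1@(2,0) a2@(5,4) | pheromone: 0 0 0 0 0 / 0 0 0 0 0 / 6 0 0 0 0 / 0 0 0 0 0 / 0 0 0 0 0 / 0 0 0 0 20
t=6: a0@(5,4) a1@(2,0) a2@(5,4) | pheromone: 0 0 0 0 0 / 0 0 0 0 0 / 7 0 0 0 0 / 0 0 0 0 0 / 0 0 0 0 0 / 0 0 0 0 23

(2, 0)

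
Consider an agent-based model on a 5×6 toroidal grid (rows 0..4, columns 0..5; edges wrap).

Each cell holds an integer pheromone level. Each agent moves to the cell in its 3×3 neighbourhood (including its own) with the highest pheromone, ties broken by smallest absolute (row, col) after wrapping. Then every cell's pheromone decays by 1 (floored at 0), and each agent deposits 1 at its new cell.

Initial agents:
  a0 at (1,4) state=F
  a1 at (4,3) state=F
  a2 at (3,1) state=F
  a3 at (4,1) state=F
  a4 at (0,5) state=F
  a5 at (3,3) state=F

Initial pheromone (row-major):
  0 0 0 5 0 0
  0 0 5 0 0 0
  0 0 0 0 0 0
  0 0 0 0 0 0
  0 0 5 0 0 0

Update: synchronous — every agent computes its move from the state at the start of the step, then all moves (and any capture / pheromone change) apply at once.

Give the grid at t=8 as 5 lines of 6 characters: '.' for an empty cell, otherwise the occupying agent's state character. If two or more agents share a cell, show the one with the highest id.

F.....
......
......
......
..F...

t=1: a0@(0,3) a1@(0,3) a2@(4,2) a3@(4,2) a4@(0,0) a5@(4,2) | pheromone: 1 0 0 6 0 0 / 0 0 4 0 0 0 / 0 0 0 0 0 0 / 0 0 0 0 0 0 / 0 0 7 0 0 0
t=2: a0@(4,2) a1@(4,2) a2@(4,2) a3@(4,2) a4@(0,0) a5@(4,2) | pheromone: 1 0 0 5 0 0 / 0 0 3 0 0 0 / 0 0 0 0 0 0 / 0 0 0 0 0 0 / 0 0 11 0 0 0
t=3: a0@(4,2) a1@(4,2) a2@(4,2) a3@(4,2) a4@(0,0) a5@(4,2) | pheromone: 1 0 0 4 0 0 / 0 0 2 0 0 0 / 0 0 0 0 0 0 / 0 0 0 0 0 0 / 0 0 15 0 0 0
t=4: a0@(4,2) a1@(4,2) a2@(4,2) a3@(4,2) a4@(0,0) a5@(4,2) | pheromone: 1 0 0 3 0 0 / 0 0 1 0 0 0 / 0 0 0 0 0 0 / 0 0 0 0 0 0 / 0 0 19 0 0 0
t=5: a0@(4,2) a1@(4,2) a2@(4,2) a3@(4,2) a4@(0,0) a5@(4,2) | pheromone: 1 0 0 2 0 0 / 0 0 0 0 0 0 / 0 0 0 0 0 0 / 0 0 0 0 0 0 / 0 0 23 0 0 0
t=6: a0@(4,2) a1@(4,2) a2@(4,2) a3@(4,2) a4@(0,0) a5@(4,2) | pheromone: 1 0 0 1 0 0 / 0 0 0 0 0 0 / 0 0 0 0 0 0 / 0 0 0 0 0 0 / 0 0 27 0 0 0
t=7: a0@(4,2) a1@(4,2) a2@(4,2) a3@(4,2) a4@(0,0) a5@(4,2) | pheromone: 1 0 0 0 0 0 / 0 0 0 0 0 0 / 0 0 0 0 0 0 / 0 0 0 0 0 0 / 0 0 31 0 0 0
t=8: a0@(4,2) a1@(4,2) a2@(4,2) a3@(4,2) a4@(0,0) a5@(4,2) | pheromone: 1 0 0 0 0 0 / 0 0 0 0 0 0 / 0 0 0 0 0 0 / 0 0 0 0 0 0 / 0 0 35 0 0 0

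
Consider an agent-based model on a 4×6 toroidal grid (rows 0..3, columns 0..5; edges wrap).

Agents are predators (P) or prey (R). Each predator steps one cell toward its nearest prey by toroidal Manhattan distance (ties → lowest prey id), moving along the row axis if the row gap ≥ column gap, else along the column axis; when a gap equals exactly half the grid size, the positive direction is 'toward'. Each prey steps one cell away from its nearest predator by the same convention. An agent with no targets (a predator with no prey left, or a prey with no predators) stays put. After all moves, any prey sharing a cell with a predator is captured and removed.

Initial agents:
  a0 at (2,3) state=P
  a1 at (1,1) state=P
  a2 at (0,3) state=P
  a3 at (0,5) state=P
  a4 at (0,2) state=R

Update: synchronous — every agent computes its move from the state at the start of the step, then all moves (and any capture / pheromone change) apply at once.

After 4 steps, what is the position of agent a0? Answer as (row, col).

(3, 3)

t=1: a0@(3,3):P a1@(0,1):P a2@(0,2):P a3@(0,0):P
t=2: (unchanged — steady state)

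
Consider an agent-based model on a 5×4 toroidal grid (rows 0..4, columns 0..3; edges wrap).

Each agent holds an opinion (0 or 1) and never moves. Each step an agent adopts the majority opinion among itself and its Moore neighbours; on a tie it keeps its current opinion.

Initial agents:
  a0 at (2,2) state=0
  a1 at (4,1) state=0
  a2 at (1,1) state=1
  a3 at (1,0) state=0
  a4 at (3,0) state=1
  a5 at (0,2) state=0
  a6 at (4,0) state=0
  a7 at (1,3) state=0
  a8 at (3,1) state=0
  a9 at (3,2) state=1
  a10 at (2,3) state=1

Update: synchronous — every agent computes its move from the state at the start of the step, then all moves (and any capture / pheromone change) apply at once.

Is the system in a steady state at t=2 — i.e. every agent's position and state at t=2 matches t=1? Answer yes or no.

t=1: a0@(2,2):0 a1@(4,1):0 a2@(1,1):0 a3@(1,0):0 a4@(3,0):0 a5@(0,2):0 a6@(4,0):0 a7@(1,3):0 a8@(3,1):0 a9@(3,2):0 a10@(2,3):1
t=2: a0@(2,2):0 a1@(4,1):0 a2@(1,1):0 a3@(1,0):0 a4@(3,0):0 a5@(0,2):0 a6@(4,0):0 a7@(1,3):0 a8@(3,1):0 a9@(3,2):0 a10@(2,3):0

no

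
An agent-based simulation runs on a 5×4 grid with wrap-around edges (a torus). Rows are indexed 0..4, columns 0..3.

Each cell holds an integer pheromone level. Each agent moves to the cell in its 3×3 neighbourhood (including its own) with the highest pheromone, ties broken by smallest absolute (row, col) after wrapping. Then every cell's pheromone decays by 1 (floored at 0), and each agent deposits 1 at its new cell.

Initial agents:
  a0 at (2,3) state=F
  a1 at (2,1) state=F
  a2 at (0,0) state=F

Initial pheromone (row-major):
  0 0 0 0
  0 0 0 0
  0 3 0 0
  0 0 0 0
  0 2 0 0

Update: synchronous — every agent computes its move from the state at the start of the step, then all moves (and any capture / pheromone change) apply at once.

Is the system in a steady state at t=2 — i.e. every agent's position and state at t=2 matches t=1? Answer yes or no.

no

t=1: a0@(1,0) a1@(2,1) a2@(4,1) | pheromone: 0 0 0 0 / 1 0 0 0 / 0 3 0 0 / 0 0 0 0 / 0 2 0 0
t=2: a0@(2,1) a1@(2,1) a2@(4,1) | pheromone: 0 0 0 0 / 0 0 0 0 / 0 4 0 0 / 0 0 0 0 / 0 2 0 0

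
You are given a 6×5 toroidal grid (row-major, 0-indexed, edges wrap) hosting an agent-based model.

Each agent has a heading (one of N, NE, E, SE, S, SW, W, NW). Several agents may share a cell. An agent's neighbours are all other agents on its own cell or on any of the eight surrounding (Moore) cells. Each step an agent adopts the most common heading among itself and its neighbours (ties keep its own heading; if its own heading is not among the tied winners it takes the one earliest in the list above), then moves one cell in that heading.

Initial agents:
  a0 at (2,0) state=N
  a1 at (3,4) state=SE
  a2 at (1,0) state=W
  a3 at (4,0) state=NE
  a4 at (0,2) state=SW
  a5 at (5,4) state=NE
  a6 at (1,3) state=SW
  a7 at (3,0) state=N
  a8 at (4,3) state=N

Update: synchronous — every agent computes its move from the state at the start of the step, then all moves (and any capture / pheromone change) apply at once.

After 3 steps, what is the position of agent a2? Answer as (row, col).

(5, 4)

t=1: a0@(1,0):N a1@(2,4):N a2@(1,4):W a3@(3,1):NE a4@(1,1):SW a5@(4,0):NE a6@(2,2):SW a7@(2,0):N a8@(3,3):N
t=2: a0@(0,0):N a1@(1,4):N a2@(0,4):N a3@(2,2):NE a4@(2,0):SW a5@(3,1):NE a6@(3,1):SW a7@(1,0):N a8@(2,3):N
t=3: a0@(5,0):N a1@(0,4):N a2@(5,4):N a3@(1,3):NE a4@(3,4):SW a5@(2,2):NE a6@(4,0):SW a7@(0,0):N a8@(1,3):N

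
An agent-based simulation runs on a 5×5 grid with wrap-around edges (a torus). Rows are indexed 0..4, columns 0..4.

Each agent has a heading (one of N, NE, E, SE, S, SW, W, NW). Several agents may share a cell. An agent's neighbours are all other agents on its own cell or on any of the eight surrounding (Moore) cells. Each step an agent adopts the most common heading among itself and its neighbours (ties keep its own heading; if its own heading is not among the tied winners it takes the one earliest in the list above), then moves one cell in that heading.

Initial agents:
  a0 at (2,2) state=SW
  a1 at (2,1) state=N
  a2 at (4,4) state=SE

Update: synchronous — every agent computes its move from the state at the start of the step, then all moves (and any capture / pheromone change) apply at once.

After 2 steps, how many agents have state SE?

1

t=1: a0@(3,1):SW a1@(1,1):N a2@(0,0):SE
t=2: a0@(4,0):SW a1@(0,1):N a2@(1,1):SE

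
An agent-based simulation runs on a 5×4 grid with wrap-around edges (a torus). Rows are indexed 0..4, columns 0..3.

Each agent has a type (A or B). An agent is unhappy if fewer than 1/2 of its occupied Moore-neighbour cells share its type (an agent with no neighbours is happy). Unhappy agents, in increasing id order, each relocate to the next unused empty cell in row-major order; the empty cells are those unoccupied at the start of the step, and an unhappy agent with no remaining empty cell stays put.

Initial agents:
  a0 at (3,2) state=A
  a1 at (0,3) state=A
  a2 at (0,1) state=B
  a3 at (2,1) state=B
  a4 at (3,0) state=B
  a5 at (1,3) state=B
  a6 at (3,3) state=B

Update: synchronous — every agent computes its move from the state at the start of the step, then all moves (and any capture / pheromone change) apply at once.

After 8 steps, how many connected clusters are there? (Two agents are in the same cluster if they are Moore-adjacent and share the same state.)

3

t=1: a0@(0,0):A a1@(0,2):A a2@(0,1):B a3@(2,1):B a4@(3,0):B a5@(1,0):B a6@(3,3):B
t=2: a0@(0,3):A a1@(1,1):A a2@(1,2):B a3@(2,1):B a4@(3,0):B a5@(1,0):B a6@(3,3):B
t=3: a0@(0,0):A a1@(0,1):A a2@(0,2):B a3@(2,1):B a4@(3,0):B a5@(1,3):B a6@(3,3):B
t=4: (unchanged — steady state)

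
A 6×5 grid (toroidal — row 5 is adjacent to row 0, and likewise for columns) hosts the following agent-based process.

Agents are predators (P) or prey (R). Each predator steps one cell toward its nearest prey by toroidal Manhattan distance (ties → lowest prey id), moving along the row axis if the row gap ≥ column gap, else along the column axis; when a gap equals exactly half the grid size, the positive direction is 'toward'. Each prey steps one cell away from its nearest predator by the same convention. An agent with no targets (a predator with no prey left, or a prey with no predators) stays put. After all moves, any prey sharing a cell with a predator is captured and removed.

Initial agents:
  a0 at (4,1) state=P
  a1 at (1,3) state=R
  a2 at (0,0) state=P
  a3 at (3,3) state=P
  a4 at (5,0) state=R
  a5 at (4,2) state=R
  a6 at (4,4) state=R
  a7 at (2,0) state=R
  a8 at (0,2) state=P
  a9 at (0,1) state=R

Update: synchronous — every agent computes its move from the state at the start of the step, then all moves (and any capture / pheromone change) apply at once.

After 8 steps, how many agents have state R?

t=1: a0@(4,2):P a1@(0,3):R a2@(5,0):P a3@(2,3):P a4@(4,0):R a5@(4,3):R a6@(4,3):R a7@(3,0):R a8@(0,1):P a9@(0,2):R
t=2: a0@(4,3):P a1@(5,3):R a2@(4,0):P a3@(1,3):P a4@(3,0):R a5@(4,4):R a6@(4,4):R a7@(2,0):R a8@(0,2):P a9@(0,3):R
t=3: a0@(5,3):P a2@(3,0):P a3@(0,3):P a4@(2,0):R a5@(4,0):R a6@(4,0):R a7@(1,0):R a8@(0,3):P
t=4: a0@(5,4):P a2@(2,0):P a3@(0,4):P a4@(1,0):R a5@(5,0):R a6@(5,0):R a7@(0,0):R a8@(0,4):P
t=5: a0@(5,0):P a2@(1,0):P a3@(0,0):P a5@(5,1):R a6@(5,1):R a7@(0,1):R a8@(0,0):P
t=6: a0@(5,1):P a2@(0,0):P a3@(0,1):P a5@(5,2):R a6@(5,2):R a7@(0,2):R a8@(0,1):P
t=7: a0@(5,2):P a2@(0,1):P a3@(0,2):P a5@(5,3):R a6@(5,3):R a7@(0,3):R a8@(0,2):P
t=8: a0@(5,3):P a2@(0,2):P a3@(0,3):P a5@(5,4):R a6@(5,4):R a7@(0,4):R a8@(0,3):P

3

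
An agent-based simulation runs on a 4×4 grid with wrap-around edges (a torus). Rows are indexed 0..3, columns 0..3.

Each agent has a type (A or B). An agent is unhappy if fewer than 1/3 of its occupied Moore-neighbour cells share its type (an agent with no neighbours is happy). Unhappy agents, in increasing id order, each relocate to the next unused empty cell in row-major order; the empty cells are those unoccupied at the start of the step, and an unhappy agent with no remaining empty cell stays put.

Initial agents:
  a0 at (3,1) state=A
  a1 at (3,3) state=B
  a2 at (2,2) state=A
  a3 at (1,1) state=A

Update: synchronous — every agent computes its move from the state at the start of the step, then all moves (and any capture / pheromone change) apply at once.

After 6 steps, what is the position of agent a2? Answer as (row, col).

t=1: a0@(3,1):A a1@(0,0):B a2@(2,2):A a3@(1,1):A
t=2: a0@(3,1):A a1@(0,1):B a2@(2,2):A a3@(1,1):A
t=3: a0@(3,1):A a1@(0,0):B a2@(2,2):A a3@(1,1):A
t=4: a0@(3,1):A a1@(0,1):B a2@(2,2):A a3@(1,1):A
t=5: a0@(3,1):A a1@(0,0):B a2@(2,2):A a3@(1,1):A
t=6: a0@(3,1):A a1@(0,1):B a2@(2,2):A a3@(1,1):A

(2, 2)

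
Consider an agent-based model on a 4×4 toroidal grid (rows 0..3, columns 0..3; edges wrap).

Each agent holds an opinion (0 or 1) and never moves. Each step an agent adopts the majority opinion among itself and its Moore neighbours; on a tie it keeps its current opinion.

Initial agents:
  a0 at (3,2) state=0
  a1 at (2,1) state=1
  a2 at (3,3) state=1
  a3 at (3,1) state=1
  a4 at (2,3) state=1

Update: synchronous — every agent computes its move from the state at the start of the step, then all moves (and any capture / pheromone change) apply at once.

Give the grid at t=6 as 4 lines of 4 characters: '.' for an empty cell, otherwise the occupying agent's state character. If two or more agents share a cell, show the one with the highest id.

....
....
.1.1
.111

t=1: a0@(3,2):1 a1@(2,1):1 a2@(3,3):1 a3@(3,1):1 a4@(2,3):1
t=2: (unchanged — steady state)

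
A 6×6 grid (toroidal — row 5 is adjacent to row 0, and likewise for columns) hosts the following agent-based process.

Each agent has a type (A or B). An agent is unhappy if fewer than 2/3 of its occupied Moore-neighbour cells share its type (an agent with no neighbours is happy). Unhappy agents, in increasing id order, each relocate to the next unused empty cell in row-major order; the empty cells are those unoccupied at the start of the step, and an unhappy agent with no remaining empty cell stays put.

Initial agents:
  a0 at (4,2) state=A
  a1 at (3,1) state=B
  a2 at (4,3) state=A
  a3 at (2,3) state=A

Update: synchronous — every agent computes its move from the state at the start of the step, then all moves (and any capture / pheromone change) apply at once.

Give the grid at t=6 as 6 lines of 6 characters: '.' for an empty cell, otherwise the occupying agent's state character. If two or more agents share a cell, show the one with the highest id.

t=1: a0@(0,0):A a1@(0,1):B a2@(4,3):A a3@(2,3):A
t=2: a0@(0,2):A a1@(0,3):B a2@(4,3):A a3@(2,3):A
t=3: a0@(0,0):A a1@(0,1):B a2@(4,3):A a3@(2,3):A
t=4: a0@(0,2):A a1@(0,3):B a2@(4,3):A a3@(2,3):A
t=5: a0@(0,0):A a1@(0,1):B a2@(4,3):A a3@(2,3):A
t=6: a0@(0,2):A a1@(0,3):B a2@(4,3):A a3@(2,3):A

..AB..
......
...A..
......
...A..
......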